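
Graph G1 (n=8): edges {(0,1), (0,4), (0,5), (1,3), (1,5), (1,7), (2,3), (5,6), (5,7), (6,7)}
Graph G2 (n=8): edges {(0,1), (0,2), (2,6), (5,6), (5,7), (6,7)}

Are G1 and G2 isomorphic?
No, not isomorphic

The graphs are NOT isomorphic.

Connected components of G1: 1 component(s) with vertex sets [[0, 1, 2, 3, 4, 5, 6, 7]], sizes [8].
Connected components of G2: 3 component(s) with vertex sets [[3], [4], [0, 1, 2, 5, 6, 7]], sizes [1, 1, 6].
The number of connected components (and the multiset of component sizes) is an isomorphism invariant — an isomorphism maps each component of G1 bijectively onto a component of G2. Since G1 has 1 component(s) and G2 has 3, they cannot be isomorphic.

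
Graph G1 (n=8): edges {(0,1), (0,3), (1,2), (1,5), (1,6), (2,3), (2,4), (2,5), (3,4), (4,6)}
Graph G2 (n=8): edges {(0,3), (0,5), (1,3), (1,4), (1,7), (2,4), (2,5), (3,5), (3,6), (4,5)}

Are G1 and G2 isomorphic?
No, not isomorphic

The graphs are NOT isomorphic.

Degrees in G1: deg(0)=2, deg(1)=4, deg(2)=4, deg(3)=3, deg(4)=3, deg(5)=2, deg(6)=2, deg(7)=0.
Sorted degree sequence of G1: [4, 4, 3, 3, 2, 2, 2, 0].
Degrees in G2: deg(0)=2, deg(1)=3, deg(2)=2, deg(3)=4, deg(4)=3, deg(5)=4, deg(6)=1, deg(7)=1.
Sorted degree sequence of G2: [4, 4, 3, 3, 2, 2, 1, 1].
The (sorted) degree sequence is an isomorphism invariant, so since G1 and G2 have different degree sequences they cannot be isomorphic.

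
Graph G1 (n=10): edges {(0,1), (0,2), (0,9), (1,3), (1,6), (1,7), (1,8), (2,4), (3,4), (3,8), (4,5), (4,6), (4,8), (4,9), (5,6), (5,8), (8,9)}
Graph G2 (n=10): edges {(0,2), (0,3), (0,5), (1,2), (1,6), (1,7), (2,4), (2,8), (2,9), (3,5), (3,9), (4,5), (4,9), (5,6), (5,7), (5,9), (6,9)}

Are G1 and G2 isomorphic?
Yes, isomorphic

The graphs are isomorphic.
One valid mapping φ: V(G1) → V(G2): 0→1, 1→2, 2→7, 3→4, 4→5, 5→3, 6→0, 7→8, 8→9, 9→6

Verify φ preserves adjacency — for each edge of G1, its image is an edge of G2:
  (0,1) → (φ(0),φ(1)) = (1,2) ∈ E(G2) ✓
  (0,2) → (φ(0),φ(2)) = (1,7) ∈ E(G2) ✓
  (0,9) → (φ(0),φ(9)) = (1,6) ∈ E(G2) ✓
  (1,3) → (φ(1),φ(3)) = (2,4) ∈ E(G2) ✓
  (1,6) → (φ(1),φ(6)) = (0,2) ∈ E(G2) ✓
  (1,7) → (φ(1),φ(7)) = (2,8) ∈ E(G2) ✓
  (1,8) → (φ(1),φ(8)) = (2,9) ∈ E(G2) ✓
  (2,4) → (φ(2),φ(4)) = (5,7) ∈ E(G2) ✓
  (3,4) → (φ(3),φ(4)) = (4,5) ∈ E(G2) ✓
  (3,8) → (φ(3),φ(8)) = (4,9) ∈ E(G2) ✓
  (4,5) → (φ(4),φ(5)) = (3,5) ∈ E(G2) ✓
  (4,6) → (φ(4),φ(6)) = (0,5) ∈ E(G2) ✓
  (4,8) → (φ(4),φ(8)) = (5,9) ∈ E(G2) ✓
  (4,9) → (φ(4),φ(9)) = (5,6) ∈ E(G2) ✓
  (5,6) → (φ(5),φ(6)) = (0,3) ∈ E(G2) ✓
  (5,8) → (φ(5),φ(8)) = (3,9) ∈ E(G2) ✓
  (8,9) → (φ(8),φ(9)) = (6,9) ∈ E(G2) ✓
All 17 edges of G1 map to edges of G2, and |E(G1)| = |E(G2)| = 17, so φ is a bijection on edges as well as vertices. Hence G1 ≅ G2.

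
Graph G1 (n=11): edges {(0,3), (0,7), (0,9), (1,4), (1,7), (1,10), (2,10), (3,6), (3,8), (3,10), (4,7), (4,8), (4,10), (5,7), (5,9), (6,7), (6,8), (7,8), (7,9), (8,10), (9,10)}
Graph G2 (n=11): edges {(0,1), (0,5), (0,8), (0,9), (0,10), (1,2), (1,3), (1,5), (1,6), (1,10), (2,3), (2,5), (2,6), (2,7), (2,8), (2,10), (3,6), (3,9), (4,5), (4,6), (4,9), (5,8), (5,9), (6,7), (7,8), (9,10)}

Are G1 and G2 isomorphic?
No, not isomorphic

The graphs are NOT isomorphic.

Degrees in G1: deg(0)=3, deg(1)=3, deg(2)=1, deg(3)=4, deg(4)=4, deg(5)=2, deg(6)=3, deg(7)=7, deg(8)=5, deg(9)=4, deg(10)=6.
Sorted degree sequence of G1: [7, 6, 5, 4, 4, 4, 3, 3, 3, 2, 1].
Degrees in G2: deg(0)=5, deg(1)=6, deg(2)=7, deg(3)=4, deg(4)=3, deg(5)=6, deg(6)=5, deg(7)=3, deg(8)=4, deg(9)=5, deg(10)=4.
Sorted degree sequence of G2: [7, 6, 6, 5, 5, 5, 4, 4, 4, 3, 3].
The (sorted) degree sequence is an isomorphism invariant, so since G1 and G2 have different degree sequences they cannot be isomorphic.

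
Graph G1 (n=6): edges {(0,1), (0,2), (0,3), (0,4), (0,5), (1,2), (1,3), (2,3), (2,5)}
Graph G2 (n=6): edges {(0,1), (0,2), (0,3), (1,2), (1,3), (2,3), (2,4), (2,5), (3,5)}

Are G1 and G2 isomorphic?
Yes, isomorphic

The graphs are isomorphic.
One valid mapping φ: V(G1) → V(G2): 0→2, 1→0, 2→3, 3→1, 4→4, 5→5

Verify φ preserves adjacency — for each edge of G1, its image is an edge of G2:
  (0,1) → (φ(0),φ(1)) = (0,2) ∈ E(G2) ✓
  (0,2) → (φ(0),φ(2)) = (2,3) ∈ E(G2) ✓
  (0,3) → (φ(0),φ(3)) = (1,2) ∈ E(G2) ✓
  (0,4) → (φ(0),φ(4)) = (2,4) ∈ E(G2) ✓
  (0,5) → (φ(0),φ(5)) = (2,5) ∈ E(G2) ✓
  (1,2) → (φ(1),φ(2)) = (0,3) ∈ E(G2) ✓
  (1,3) → (φ(1),φ(3)) = (0,1) ∈ E(G2) ✓
  (2,3) → (φ(2),φ(3)) = (1,3) ∈ E(G2) ✓
  (2,5) → (φ(2),φ(5)) = (3,5) ∈ E(G2) ✓
All 9 edges of G1 map to edges of G2, and |E(G1)| = |E(G2)| = 9, so φ is a bijection on edges as well as vertices. Hence G1 ≅ G2.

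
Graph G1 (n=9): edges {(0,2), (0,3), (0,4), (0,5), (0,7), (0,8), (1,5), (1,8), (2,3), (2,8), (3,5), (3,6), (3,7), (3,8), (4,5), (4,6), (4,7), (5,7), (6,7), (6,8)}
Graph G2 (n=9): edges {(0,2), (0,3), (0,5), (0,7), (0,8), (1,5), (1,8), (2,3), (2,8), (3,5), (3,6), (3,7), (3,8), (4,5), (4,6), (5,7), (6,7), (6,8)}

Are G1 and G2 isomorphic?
No, not isomorphic

The graphs are NOT isomorphic.

Counting edges: G1 has 20 edge(s); G2 has 18 edge(s).
Edge count is an isomorphism invariant (a bijection on vertices induces a bijection on edges), so differing edge counts rule out isomorphism.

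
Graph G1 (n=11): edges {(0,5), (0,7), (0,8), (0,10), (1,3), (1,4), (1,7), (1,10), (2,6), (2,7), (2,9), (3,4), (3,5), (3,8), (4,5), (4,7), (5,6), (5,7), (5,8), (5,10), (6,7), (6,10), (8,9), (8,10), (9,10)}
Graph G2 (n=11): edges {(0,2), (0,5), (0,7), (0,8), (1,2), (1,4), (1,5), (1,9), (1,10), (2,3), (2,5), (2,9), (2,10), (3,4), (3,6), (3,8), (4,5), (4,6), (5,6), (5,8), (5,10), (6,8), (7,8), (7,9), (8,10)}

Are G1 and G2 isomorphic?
Yes, isomorphic

The graphs are isomorphic.
One valid mapping φ: V(G1) → V(G2): 0→10, 1→3, 2→7, 3→4, 4→6, 5→5, 6→0, 7→8, 8→1, 9→9, 10→2

Verify φ preserves adjacency — for each edge of G1, its image is an edge of G2:
  (0,5) → (φ(0),φ(5)) = (5,10) ∈ E(G2) ✓
  (0,7) → (φ(0),φ(7)) = (8,10) ∈ E(G2) ✓
  (0,8) → (φ(0),φ(8)) = (1,10) ∈ E(G2) ✓
  (0,10) → (φ(0),φ(10)) = (2,10) ∈ E(G2) ✓
  (1,3) → (φ(1),φ(3)) = (3,4) ∈ E(G2) ✓
  (1,4) → (φ(1),φ(4)) = (3,6) ∈ E(G2) ✓
  (1,7) → (φ(1),φ(7)) = (3,8) ∈ E(G2) ✓
  (1,10) → (φ(1),φ(10)) = (2,3) ∈ E(G2) ✓
  (2,6) → (φ(2),φ(6)) = (0,7) ∈ E(G2) ✓
  (2,7) → (φ(2),φ(7)) = (7,8) ∈ E(G2) ✓
  (2,9) → (φ(2),φ(9)) = (7,9) ∈ E(G2) ✓
  (3,4) → (φ(3),φ(4)) = (4,6) ∈ E(G2) ✓
  (3,5) → (φ(3),φ(5)) = (4,5) ∈ E(G2) ✓
  (3,8) → (φ(3),φ(8)) = (1,4) ∈ E(G2) ✓
  (4,5) → (φ(4),φ(5)) = (5,6) ∈ E(G2) ✓
  (4,7) → (φ(4),φ(7)) = (6,8) ∈ E(G2) ✓
  (5,6) → (φ(5),φ(6)) = (0,5) ∈ E(G2) ✓
  (5,7) → (φ(5),φ(7)) = (5,8) ∈ E(G2) ✓
  (5,8) → (φ(5),φ(8)) = (1,5) ∈ E(G2) ✓
  (5,10) → (φ(5),φ(10)) = (2,5) ∈ E(G2) ✓
  (6,7) → (φ(6),φ(7)) = (0,8) ∈ E(G2) ✓
  (6,10) → (φ(6),φ(10)) = (0,2) ∈ E(G2) ✓
  (8,9) → (φ(8),φ(9)) = (1,9) ∈ E(G2) ✓
  (8,10) → (φ(8),φ(10)) = (1,2) ∈ E(G2) ✓
  (9,10) → (φ(9),φ(10)) = (2,9) ∈ E(G2) ✓
All 25 edges of G1 map to edges of G2, and |E(G1)| = |E(G2)| = 25, so φ is a bijection on edges as well as vertices. Hence G1 ≅ G2.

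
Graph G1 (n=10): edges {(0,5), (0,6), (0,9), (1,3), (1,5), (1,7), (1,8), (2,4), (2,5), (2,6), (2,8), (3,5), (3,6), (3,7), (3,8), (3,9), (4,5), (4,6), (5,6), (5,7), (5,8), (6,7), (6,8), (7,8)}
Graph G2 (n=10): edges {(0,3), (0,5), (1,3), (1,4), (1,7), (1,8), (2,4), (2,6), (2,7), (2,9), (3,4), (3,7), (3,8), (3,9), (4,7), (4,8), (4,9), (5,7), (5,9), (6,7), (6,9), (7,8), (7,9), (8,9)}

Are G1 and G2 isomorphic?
Yes, isomorphic

The graphs are isomorphic.
One valid mapping φ: V(G1) → V(G2): 0→5, 1→1, 2→2, 3→3, 4→6, 5→7, 6→9, 7→8, 8→4, 9→0

Verify φ preserves adjacency — for each edge of G1, its image is an edge of G2:
  (0,5) → (φ(0),φ(5)) = (5,7) ∈ E(G2) ✓
  (0,6) → (φ(0),φ(6)) = (5,9) ∈ E(G2) ✓
  (0,9) → (φ(0),φ(9)) = (0,5) ∈ E(G2) ✓
  (1,3) → (φ(1),φ(3)) = (1,3) ∈ E(G2) ✓
  (1,5) → (φ(1),φ(5)) = (1,7) ∈ E(G2) ✓
  (1,7) → (φ(1),φ(7)) = (1,8) ∈ E(G2) ✓
  (1,8) → (φ(1),φ(8)) = (1,4) ∈ E(G2) ✓
  (2,4) → (φ(2),φ(4)) = (2,6) ∈ E(G2) ✓
  (2,5) → (φ(2),φ(5)) = (2,7) ∈ E(G2) ✓
  (2,6) → (φ(2),φ(6)) = (2,9) ∈ E(G2) ✓
  (2,8) → (φ(2),φ(8)) = (2,4) ∈ E(G2) ✓
  (3,5) → (φ(3),φ(5)) = (3,7) ∈ E(G2) ✓
  (3,6) → (φ(3),φ(6)) = (3,9) ∈ E(G2) ✓
  (3,7) → (φ(3),φ(7)) = (3,8) ∈ E(G2) ✓
  (3,8) → (φ(3),φ(8)) = (3,4) ∈ E(G2) ✓
  (3,9) → (φ(3),φ(9)) = (0,3) ∈ E(G2) ✓
  (4,5) → (φ(4),φ(5)) = (6,7) ∈ E(G2) ✓
  (4,6) → (φ(4),φ(6)) = (6,9) ∈ E(G2) ✓
  (5,6) → (φ(5),φ(6)) = (7,9) ∈ E(G2) ✓
  (5,7) → (φ(5),φ(7)) = (7,8) ∈ E(G2) ✓
  (5,8) → (φ(5),φ(8)) = (4,7) ∈ E(G2) ✓
  (6,7) → (φ(6),φ(7)) = (8,9) ∈ E(G2) ✓
  (6,8) → (φ(6),φ(8)) = (4,9) ∈ E(G2) ✓
  (7,8) → (φ(7),φ(8)) = (4,8) ∈ E(G2) ✓
All 24 edges of G1 map to edges of G2, and |E(G1)| = |E(G2)| = 24, so φ is a bijection on edges as well as vertices. Hence G1 ≅ G2.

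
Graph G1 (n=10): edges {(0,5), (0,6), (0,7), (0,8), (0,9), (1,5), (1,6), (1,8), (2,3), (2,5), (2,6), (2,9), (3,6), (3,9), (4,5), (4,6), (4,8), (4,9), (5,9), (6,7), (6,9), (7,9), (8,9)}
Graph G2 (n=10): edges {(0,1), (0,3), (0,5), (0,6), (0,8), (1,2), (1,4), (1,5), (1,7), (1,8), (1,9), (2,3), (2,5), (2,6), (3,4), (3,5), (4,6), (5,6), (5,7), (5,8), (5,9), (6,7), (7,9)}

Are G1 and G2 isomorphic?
Yes, isomorphic

The graphs are isomorphic.
One valid mapping φ: V(G1) → V(G2): 0→0, 1→4, 2→7, 3→9, 4→2, 5→6, 6→1, 7→8, 8→3, 9→5

Verify φ preserves adjacency — for each edge of G1, its image is an edge of G2:
  (0,5) → (φ(0),φ(5)) = (0,6) ∈ E(G2) ✓
  (0,6) → (φ(0),φ(6)) = (0,1) ∈ E(G2) ✓
  (0,7) → (φ(0),φ(7)) = (0,8) ∈ E(G2) ✓
  (0,8) → (φ(0),φ(8)) = (0,3) ∈ E(G2) ✓
  (0,9) → (φ(0),φ(9)) = (0,5) ∈ E(G2) ✓
  (1,5) → (φ(1),φ(5)) = (4,6) ∈ E(G2) ✓
  (1,6) → (φ(1),φ(6)) = (1,4) ∈ E(G2) ✓
  (1,8) → (φ(1),φ(8)) = (3,4) ∈ E(G2) ✓
  (2,3) → (φ(2),φ(3)) = (7,9) ∈ E(G2) ✓
  (2,5) → (φ(2),φ(5)) = (6,7) ∈ E(G2) ✓
  (2,6) → (φ(2),φ(6)) = (1,7) ∈ E(G2) ✓
  (2,9) → (φ(2),φ(9)) = (5,7) ∈ E(G2) ✓
  (3,6) → (φ(3),φ(6)) = (1,9) ∈ E(G2) ✓
  (3,9) → (φ(3),φ(9)) = (5,9) ∈ E(G2) ✓
  (4,5) → (φ(4),φ(5)) = (2,6) ∈ E(G2) ✓
  (4,6) → (φ(4),φ(6)) = (1,2) ∈ E(G2) ✓
  (4,8) → (φ(4),φ(8)) = (2,3) ∈ E(G2) ✓
  (4,9) → (φ(4),φ(9)) = (2,5) ∈ E(G2) ✓
  (5,9) → (φ(5),φ(9)) = (5,6) ∈ E(G2) ✓
  (6,7) → (φ(6),φ(7)) = (1,8) ∈ E(G2) ✓
  (6,9) → (φ(6),φ(9)) = (1,5) ∈ E(G2) ✓
  (7,9) → (φ(7),φ(9)) = (5,8) ∈ E(G2) ✓
  (8,9) → (φ(8),φ(9)) = (3,5) ∈ E(G2) ✓
All 23 edges of G1 map to edges of G2, and |E(G1)| = |E(G2)| = 23, so φ is a bijection on edges as well as vertices. Hence G1 ≅ G2.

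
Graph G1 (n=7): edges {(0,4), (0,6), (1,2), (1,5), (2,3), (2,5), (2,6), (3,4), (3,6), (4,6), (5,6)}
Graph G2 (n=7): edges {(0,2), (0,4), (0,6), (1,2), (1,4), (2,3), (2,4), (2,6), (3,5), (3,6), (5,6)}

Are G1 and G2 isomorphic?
Yes, isomorphic

The graphs are isomorphic.
One valid mapping φ: V(G1) → V(G2): 0→1, 1→5, 2→6, 3→0, 4→4, 5→3, 6→2

Verify φ preserves adjacency — for each edge of G1, its image is an edge of G2:
  (0,4) → (φ(0),φ(4)) = (1,4) ∈ E(G2) ✓
  (0,6) → (φ(0),φ(6)) = (1,2) ∈ E(G2) ✓
  (1,2) → (φ(1),φ(2)) = (5,6) ∈ E(G2) ✓
  (1,5) → (φ(1),φ(5)) = (3,5) ∈ E(G2) ✓
  (2,3) → (φ(2),φ(3)) = (0,6) ∈ E(G2) ✓
  (2,5) → (φ(2),φ(5)) = (3,6) ∈ E(G2) ✓
  (2,6) → (φ(2),φ(6)) = (2,6) ∈ E(G2) ✓
  (3,4) → (φ(3),φ(4)) = (0,4) ∈ E(G2) ✓
  (3,6) → (φ(3),φ(6)) = (0,2) ∈ E(G2) ✓
  (4,6) → (φ(4),φ(6)) = (2,4) ∈ E(G2) ✓
  (5,6) → (φ(5),φ(6)) = (2,3) ∈ E(G2) ✓
All 11 edges of G1 map to edges of G2, and |E(G1)| = |E(G2)| = 11, so φ is a bijection on edges as well as vertices. Hence G1 ≅ G2.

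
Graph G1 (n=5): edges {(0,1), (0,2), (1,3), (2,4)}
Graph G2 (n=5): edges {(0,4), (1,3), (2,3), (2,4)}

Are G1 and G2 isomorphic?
Yes, isomorphic

The graphs are isomorphic.
One valid mapping φ: V(G1) → V(G2): 0→2, 1→3, 2→4, 3→1, 4→0

Verify φ preserves adjacency — for each edge of G1, its image is an edge of G2:
  (0,1) → (φ(0),φ(1)) = (2,3) ∈ E(G2) ✓
  (0,2) → (φ(0),φ(2)) = (2,4) ∈ E(G2) ✓
  (1,3) → (φ(1),φ(3)) = (1,3) ∈ E(G2) ✓
  (2,4) → (φ(2),φ(4)) = (0,4) ∈ E(G2) ✓
All 4 edges of G1 map to edges of G2, and |E(G1)| = |E(G2)| = 4, so φ is a bijection on edges as well as vertices. Hence G1 ≅ G2.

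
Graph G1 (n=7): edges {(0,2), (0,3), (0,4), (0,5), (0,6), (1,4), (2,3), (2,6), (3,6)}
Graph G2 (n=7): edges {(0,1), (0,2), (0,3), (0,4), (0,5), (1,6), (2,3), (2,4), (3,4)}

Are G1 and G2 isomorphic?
Yes, isomorphic

The graphs are isomorphic.
One valid mapping φ: V(G1) → V(G2): 0→0, 1→6, 2→4, 3→2, 4→1, 5→5, 6→3

Verify φ preserves adjacency — for each edge of G1, its image is an edge of G2:
  (0,2) → (φ(0),φ(2)) = (0,4) ∈ E(G2) ✓
  (0,3) → (φ(0),φ(3)) = (0,2) ∈ E(G2) ✓
  (0,4) → (φ(0),φ(4)) = (0,1) ∈ E(G2) ✓
  (0,5) → (φ(0),φ(5)) = (0,5) ∈ E(G2) ✓
  (0,6) → (φ(0),φ(6)) = (0,3) ∈ E(G2) ✓
  (1,4) → (φ(1),φ(4)) = (1,6) ∈ E(G2) ✓
  (2,3) → (φ(2),φ(3)) = (2,4) ∈ E(G2) ✓
  (2,6) → (φ(2),φ(6)) = (3,4) ∈ E(G2) ✓
  (3,6) → (φ(3),φ(6)) = (2,3) ∈ E(G2) ✓
All 9 edges of G1 map to edges of G2, and |E(G1)| = |E(G2)| = 9, so φ is a bijection on edges as well as vertices. Hence G1 ≅ G2.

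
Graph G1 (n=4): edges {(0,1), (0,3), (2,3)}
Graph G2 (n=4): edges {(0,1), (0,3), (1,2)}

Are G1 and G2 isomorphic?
Yes, isomorphic

The graphs are isomorphic.
One valid mapping φ: V(G1) → V(G2): 0→0, 1→3, 2→2, 3→1

Verify φ preserves adjacency — for each edge of G1, its image is an edge of G2:
  (0,1) → (φ(0),φ(1)) = (0,3) ∈ E(G2) ✓
  (0,3) → (φ(0),φ(3)) = (0,1) ∈ E(G2) ✓
  (2,3) → (φ(2),φ(3)) = (1,2) ∈ E(G2) ✓
All 3 edges of G1 map to edges of G2, and |E(G1)| = |E(G2)| = 3, so φ is a bijection on edges as well as vertices. Hence G1 ≅ G2.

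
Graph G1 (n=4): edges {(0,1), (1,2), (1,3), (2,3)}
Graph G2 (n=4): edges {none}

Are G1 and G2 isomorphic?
No, not isomorphic

The graphs are NOT isomorphic.

Connected components of G1: 1 component(s) with vertex sets [[0, 1, 2, 3]], sizes [4].
Connected components of G2: 4 component(s) with vertex sets [[0], [1], [2], [3]], sizes [1, 1, 1, 1].
The number of connected components (and the multiset of component sizes) is an isomorphism invariant — an isomorphism maps each component of G1 bijectively onto a component of G2. Since G1 has 1 component(s) and G2 has 4, they cannot be isomorphic.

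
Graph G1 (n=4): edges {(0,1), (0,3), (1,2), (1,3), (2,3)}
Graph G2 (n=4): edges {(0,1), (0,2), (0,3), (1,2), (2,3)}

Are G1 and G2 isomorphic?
Yes, isomorphic

The graphs are isomorphic.
One valid mapping φ: V(G1) → V(G2): 0→3, 1→2, 2→1, 3→0

Verify φ preserves adjacency — for each edge of G1, its image is an edge of G2:
  (0,1) → (φ(0),φ(1)) = (2,3) ∈ E(G2) ✓
  (0,3) → (φ(0),φ(3)) = (0,3) ∈ E(G2) ✓
  (1,2) → (φ(1),φ(2)) = (1,2) ∈ E(G2) ✓
  (1,3) → (φ(1),φ(3)) = (0,2) ∈ E(G2) ✓
  (2,3) → (φ(2),φ(3)) = (0,1) ∈ E(G2) ✓
All 5 edges of G1 map to edges of G2, and |E(G1)| = |E(G2)| = 5, so φ is a bijection on edges as well as vertices. Hence G1 ≅ G2.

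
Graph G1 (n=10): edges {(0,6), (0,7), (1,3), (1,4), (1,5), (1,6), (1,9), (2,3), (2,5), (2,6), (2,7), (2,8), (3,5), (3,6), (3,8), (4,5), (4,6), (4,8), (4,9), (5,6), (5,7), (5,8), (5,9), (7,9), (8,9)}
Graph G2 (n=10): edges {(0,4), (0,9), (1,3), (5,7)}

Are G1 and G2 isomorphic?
No, not isomorphic

The graphs are NOT isomorphic.

Connected components of G1: 1 component(s) with vertex sets [[0, 1, 2, 3, 4, 5, 6, 7, 8, 9]], sizes [10].
Connected components of G2: 6 component(s) with vertex sets [[2], [6], [8], [1, 3], [5, 7], [0, 4, 9]], sizes [1, 1, 1, 2, 2, 3].
The number of connected components (and the multiset of component sizes) is an isomorphism invariant — an isomorphism maps each component of G1 bijectively onto a component of G2. Since G1 has 1 component(s) and G2 has 6, they cannot be isomorphic.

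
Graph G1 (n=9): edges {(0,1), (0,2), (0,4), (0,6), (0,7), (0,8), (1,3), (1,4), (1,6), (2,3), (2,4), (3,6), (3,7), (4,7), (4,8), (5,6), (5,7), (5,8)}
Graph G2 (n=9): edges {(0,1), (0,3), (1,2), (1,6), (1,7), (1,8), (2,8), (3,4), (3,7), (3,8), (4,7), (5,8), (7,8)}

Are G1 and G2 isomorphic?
No, not isomorphic

The graphs are NOT isomorphic.

Counting triangles (3-cliques): G1 has 6, G2 has 4.
Triangle count is an isomorphism invariant, so differing triangle counts rule out isomorphism.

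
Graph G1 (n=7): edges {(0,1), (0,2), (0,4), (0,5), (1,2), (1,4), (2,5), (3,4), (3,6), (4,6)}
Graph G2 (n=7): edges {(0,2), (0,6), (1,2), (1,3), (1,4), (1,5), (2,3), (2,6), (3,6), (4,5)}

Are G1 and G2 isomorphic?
Yes, isomorphic

The graphs are isomorphic.
One valid mapping φ: V(G1) → V(G2): 0→2, 1→3, 2→6, 3→4, 4→1, 5→0, 6→5

Verify φ preserves adjacency — for each edge of G1, its image is an edge of G2:
  (0,1) → (φ(0),φ(1)) = (2,3) ∈ E(G2) ✓
  (0,2) → (φ(0),φ(2)) = (2,6) ∈ E(G2) ✓
  (0,4) → (φ(0),φ(4)) = (1,2) ∈ E(G2) ✓
  (0,5) → (φ(0),φ(5)) = (0,2) ∈ E(G2) ✓
  (1,2) → (φ(1),φ(2)) = (3,6) ∈ E(G2) ✓
  (1,4) → (φ(1),φ(4)) = (1,3) ∈ E(G2) ✓
  (2,5) → (φ(2),φ(5)) = (0,6) ∈ E(G2) ✓
  (3,4) → (φ(3),φ(4)) = (1,4) ∈ E(G2) ✓
  (3,6) → (φ(3),φ(6)) = (4,5) ∈ E(G2) ✓
  (4,6) → (φ(4),φ(6)) = (1,5) ∈ E(G2) ✓
All 10 edges of G1 map to edges of G2, and |E(G1)| = |E(G2)| = 10, so φ is a bijection on edges as well as vertices. Hence G1 ≅ G2.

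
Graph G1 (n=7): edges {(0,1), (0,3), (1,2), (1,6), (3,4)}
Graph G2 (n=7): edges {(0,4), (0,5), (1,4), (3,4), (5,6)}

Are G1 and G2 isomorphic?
Yes, isomorphic

The graphs are isomorphic.
One valid mapping φ: V(G1) → V(G2): 0→0, 1→4, 2→1, 3→5, 4→6, 5→2, 6→3

Verify φ preserves adjacency — for each edge of G1, its image is an edge of G2:
  (0,1) → (φ(0),φ(1)) = (0,4) ∈ E(G2) ✓
  (0,3) → (φ(0),φ(3)) = (0,5) ∈ E(G2) ✓
  (1,2) → (φ(1),φ(2)) = (1,4) ∈ E(G2) ✓
  (1,6) → (φ(1),φ(6)) = (3,4) ∈ E(G2) ✓
  (3,4) → (φ(3),φ(4)) = (5,6) ∈ E(G2) ✓
All 5 edges of G1 map to edges of G2, and |E(G1)| = |E(G2)| = 5, so φ is a bijection on edges as well as vertices. Hence G1 ≅ G2.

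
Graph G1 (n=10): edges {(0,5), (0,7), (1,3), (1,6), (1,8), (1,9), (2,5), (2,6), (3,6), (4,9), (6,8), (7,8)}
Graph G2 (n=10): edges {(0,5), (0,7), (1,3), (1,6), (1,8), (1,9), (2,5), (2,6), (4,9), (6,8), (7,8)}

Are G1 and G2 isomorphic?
No, not isomorphic

The graphs are NOT isomorphic.

Counting edges: G1 has 12 edge(s); G2 has 11 edge(s).
Edge count is an isomorphism invariant (a bijection on vertices induces a bijection on edges), so differing edge counts rule out isomorphism.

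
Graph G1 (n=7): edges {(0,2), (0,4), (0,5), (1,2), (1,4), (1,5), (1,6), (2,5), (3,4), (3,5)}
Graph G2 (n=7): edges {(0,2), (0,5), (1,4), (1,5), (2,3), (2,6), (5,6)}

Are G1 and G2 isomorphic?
No, not isomorphic

The graphs are NOT isomorphic.

Degrees in G1: deg(0)=3, deg(1)=4, deg(2)=3, deg(3)=2, deg(4)=3, deg(5)=4, deg(6)=1.
Sorted degree sequence of G1: [4, 4, 3, 3, 3, 2, 1].
Degrees in G2: deg(0)=2, deg(1)=2, deg(2)=3, deg(3)=1, deg(4)=1, deg(5)=3, deg(6)=2.
Sorted degree sequence of G2: [3, 3, 2, 2, 2, 1, 1].
The (sorted) degree sequence is an isomorphism invariant, so since G1 and G2 have different degree sequences they cannot be isomorphic.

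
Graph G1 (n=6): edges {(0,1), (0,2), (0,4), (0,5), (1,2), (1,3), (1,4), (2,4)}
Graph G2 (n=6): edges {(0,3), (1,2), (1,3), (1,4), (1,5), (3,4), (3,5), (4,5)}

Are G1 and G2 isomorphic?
Yes, isomorphic

The graphs are isomorphic.
One valid mapping φ: V(G1) → V(G2): 0→1, 1→3, 2→4, 3→0, 4→5, 5→2

Verify φ preserves adjacency — for each edge of G1, its image is an edge of G2:
  (0,1) → (φ(0),φ(1)) = (1,3) ∈ E(G2) ✓
  (0,2) → (φ(0),φ(2)) = (1,4) ∈ E(G2) ✓
  (0,4) → (φ(0),φ(4)) = (1,5) ∈ E(G2) ✓
  (0,5) → (φ(0),φ(5)) = (1,2) ∈ E(G2) ✓
  (1,2) → (φ(1),φ(2)) = (3,4) ∈ E(G2) ✓
  (1,3) → (φ(1),φ(3)) = (0,3) ∈ E(G2) ✓
  (1,4) → (φ(1),φ(4)) = (3,5) ∈ E(G2) ✓
  (2,4) → (φ(2),φ(4)) = (4,5) ∈ E(G2) ✓
All 8 edges of G1 map to edges of G2, and |E(G1)| = |E(G2)| = 8, so φ is a bijection on edges as well as vertices. Hence G1 ≅ G2.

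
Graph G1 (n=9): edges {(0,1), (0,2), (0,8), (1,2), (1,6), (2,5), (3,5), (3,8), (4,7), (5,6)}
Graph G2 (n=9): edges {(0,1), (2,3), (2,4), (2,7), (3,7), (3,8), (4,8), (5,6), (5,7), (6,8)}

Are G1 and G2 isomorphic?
Yes, isomorphic

The graphs are isomorphic.
One valid mapping φ: V(G1) → V(G2): 0→7, 1→2, 2→3, 3→6, 4→0, 5→8, 6→4, 7→1, 8→5

Verify φ preserves adjacency — for each edge of G1, its image is an edge of G2:
  (0,1) → (φ(0),φ(1)) = (2,7) ∈ E(G2) ✓
  (0,2) → (φ(0),φ(2)) = (3,7) ∈ E(G2) ✓
  (0,8) → (φ(0),φ(8)) = (5,7) ∈ E(G2) ✓
  (1,2) → (φ(1),φ(2)) = (2,3) ∈ E(G2) ✓
  (1,6) → (φ(1),φ(6)) = (2,4) ∈ E(G2) ✓
  (2,5) → (φ(2),φ(5)) = (3,8) ∈ E(G2) ✓
  (3,5) → (φ(3),φ(5)) = (6,8) ∈ E(G2) ✓
  (3,8) → (φ(3),φ(8)) = (5,6) ∈ E(G2) ✓
  (4,7) → (φ(4),φ(7)) = (0,1) ∈ E(G2) ✓
  (5,6) → (φ(5),φ(6)) = (4,8) ∈ E(G2) ✓
All 10 edges of G1 map to edges of G2, and |E(G1)| = |E(G2)| = 10, so φ is a bijection on edges as well as vertices. Hence G1 ≅ G2.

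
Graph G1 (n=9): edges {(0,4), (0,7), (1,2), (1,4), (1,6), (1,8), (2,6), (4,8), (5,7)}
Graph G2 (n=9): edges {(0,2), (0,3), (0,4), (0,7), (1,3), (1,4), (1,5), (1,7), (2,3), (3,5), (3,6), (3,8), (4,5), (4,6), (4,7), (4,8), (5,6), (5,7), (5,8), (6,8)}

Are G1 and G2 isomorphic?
No, not isomorphic

The graphs are NOT isomorphic.

Counting triangles (3-cliques): G1 has 2, G2 has 14.
Triangle count is an isomorphism invariant, so differing triangle counts rule out isomorphism.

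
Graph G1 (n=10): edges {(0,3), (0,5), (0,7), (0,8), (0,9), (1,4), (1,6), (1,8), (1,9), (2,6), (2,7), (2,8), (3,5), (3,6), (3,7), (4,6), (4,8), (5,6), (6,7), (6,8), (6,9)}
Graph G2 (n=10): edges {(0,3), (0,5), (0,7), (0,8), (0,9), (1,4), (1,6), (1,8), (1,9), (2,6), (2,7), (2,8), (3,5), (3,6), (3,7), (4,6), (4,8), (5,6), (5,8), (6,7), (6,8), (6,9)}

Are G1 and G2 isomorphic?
No, not isomorphic

The graphs are NOT isomorphic.

Counting edges: G1 has 21 edge(s); G2 has 22 edge(s).
Edge count is an isomorphism invariant (a bijection on vertices induces a bijection on edges), so differing edge counts rule out isomorphism.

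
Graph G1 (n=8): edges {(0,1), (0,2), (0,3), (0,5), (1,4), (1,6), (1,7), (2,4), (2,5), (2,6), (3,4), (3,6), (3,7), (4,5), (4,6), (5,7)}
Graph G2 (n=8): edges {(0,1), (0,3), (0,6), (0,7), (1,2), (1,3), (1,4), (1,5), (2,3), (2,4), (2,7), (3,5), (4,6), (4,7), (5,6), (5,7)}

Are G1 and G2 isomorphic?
Yes, isomorphic

The graphs are isomorphic.
One valid mapping φ: V(G1) → V(G2): 0→7, 1→0, 2→2, 3→5, 4→1, 5→4, 6→3, 7→6

Verify φ preserves adjacency — for each edge of G1, its image is an edge of G2:
  (0,1) → (φ(0),φ(1)) = (0,7) ∈ E(G2) ✓
  (0,2) → (φ(0),φ(2)) = (2,7) ∈ E(G2) ✓
  (0,3) → (φ(0),φ(3)) = (5,7) ∈ E(G2) ✓
  (0,5) → (φ(0),φ(5)) = (4,7) ∈ E(G2) ✓
  (1,4) → (φ(1),φ(4)) = (0,1) ∈ E(G2) ✓
  (1,6) → (φ(1),φ(6)) = (0,3) ∈ E(G2) ✓
  (1,7) → (φ(1),φ(7)) = (0,6) ∈ E(G2) ✓
  (2,4) → (φ(2),φ(4)) = (1,2) ∈ E(G2) ✓
  (2,5) → (φ(2),φ(5)) = (2,4) ∈ E(G2) ✓
  (2,6) → (φ(2),φ(6)) = (2,3) ∈ E(G2) ✓
  (3,4) → (φ(3),φ(4)) = (1,5) ∈ E(G2) ✓
  (3,6) → (φ(3),φ(6)) = (3,5) ∈ E(G2) ✓
  (3,7) → (φ(3),φ(7)) = (5,6) ∈ E(G2) ✓
  (4,5) → (φ(4),φ(5)) = (1,4) ∈ E(G2) ✓
  (4,6) → (φ(4),φ(6)) = (1,3) ∈ E(G2) ✓
  (5,7) → (φ(5),φ(7)) = (4,6) ∈ E(G2) ✓
All 16 edges of G1 map to edges of G2, and |E(G1)| = |E(G2)| = 16, so φ is a bijection on edges as well as vertices. Hence G1 ≅ G2.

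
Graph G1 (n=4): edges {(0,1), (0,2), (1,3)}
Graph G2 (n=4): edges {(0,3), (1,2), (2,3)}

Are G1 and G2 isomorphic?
Yes, isomorphic

The graphs are isomorphic.
One valid mapping φ: V(G1) → V(G2): 0→2, 1→3, 2→1, 3→0

Verify φ preserves adjacency — for each edge of G1, its image is an edge of G2:
  (0,1) → (φ(0),φ(1)) = (2,3) ∈ E(G2) ✓
  (0,2) → (φ(0),φ(2)) = (1,2) ∈ E(G2) ✓
  (1,3) → (φ(1),φ(3)) = (0,3) ∈ E(G2) ✓
All 3 edges of G1 map to edges of G2, and |E(G1)| = |E(G2)| = 3, so φ is a bijection on edges as well as vertices. Hence G1 ≅ G2.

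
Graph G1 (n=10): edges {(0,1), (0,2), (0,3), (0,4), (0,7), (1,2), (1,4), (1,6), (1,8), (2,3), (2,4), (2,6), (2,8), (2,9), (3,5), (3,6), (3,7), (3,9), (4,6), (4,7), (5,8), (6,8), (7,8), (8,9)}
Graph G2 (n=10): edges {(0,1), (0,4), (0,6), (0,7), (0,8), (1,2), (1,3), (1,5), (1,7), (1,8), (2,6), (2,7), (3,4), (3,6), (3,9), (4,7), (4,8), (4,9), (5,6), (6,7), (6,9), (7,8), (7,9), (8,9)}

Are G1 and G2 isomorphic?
Yes, isomorphic

The graphs are isomorphic.
One valid mapping φ: V(G1) → V(G2): 0→9, 1→8, 2→7, 3→6, 4→4, 5→5, 6→0, 7→3, 8→1, 9→2

Verify φ preserves adjacency — for each edge of G1, its image is an edge of G2:
  (0,1) → (φ(0),φ(1)) = (8,9) ∈ E(G2) ✓
  (0,2) → (φ(0),φ(2)) = (7,9) ∈ E(G2) ✓
  (0,3) → (φ(0),φ(3)) = (6,9) ∈ E(G2) ✓
  (0,4) → (φ(0),φ(4)) = (4,9) ∈ E(G2) ✓
  (0,7) → (φ(0),φ(7)) = (3,9) ∈ E(G2) ✓
  (1,2) → (φ(1),φ(2)) = (7,8) ∈ E(G2) ✓
  (1,4) → (φ(1),φ(4)) = (4,8) ∈ E(G2) ✓
  (1,6) → (φ(1),φ(6)) = (0,8) ∈ E(G2) ✓
  (1,8) → (φ(1),φ(8)) = (1,8) ∈ E(G2) ✓
  (2,3) → (φ(2),φ(3)) = (6,7) ∈ E(G2) ✓
  (2,4) → (φ(2),φ(4)) = (4,7) ∈ E(G2) ✓
  (2,6) → (φ(2),φ(6)) = (0,7) ∈ E(G2) ✓
  (2,8) → (φ(2),φ(8)) = (1,7) ∈ E(G2) ✓
  (2,9) → (φ(2),φ(9)) = (2,7) ∈ E(G2) ✓
  (3,5) → (φ(3),φ(5)) = (5,6) ∈ E(G2) ✓
  (3,6) → (φ(3),φ(6)) = (0,6) ∈ E(G2) ✓
  (3,7) → (φ(3),φ(7)) = (3,6) ∈ E(G2) ✓
  (3,9) → (φ(3),φ(9)) = (2,6) ∈ E(G2) ✓
  (4,6) → (φ(4),φ(6)) = (0,4) ∈ E(G2) ✓
  (4,7) → (φ(4),φ(7)) = (3,4) ∈ E(G2) ✓
  (5,8) → (φ(5),φ(8)) = (1,5) ∈ E(G2) ✓
  (6,8) → (φ(6),φ(8)) = (0,1) ∈ E(G2) ✓
  (7,8) → (φ(7),φ(8)) = (1,3) ∈ E(G2) ✓
  (8,9) → (φ(8),φ(9)) = (1,2) ∈ E(G2) ✓
All 24 edges of G1 map to edges of G2, and |E(G1)| = |E(G2)| = 24, so φ is a bijection on edges as well as vertices. Hence G1 ≅ G2.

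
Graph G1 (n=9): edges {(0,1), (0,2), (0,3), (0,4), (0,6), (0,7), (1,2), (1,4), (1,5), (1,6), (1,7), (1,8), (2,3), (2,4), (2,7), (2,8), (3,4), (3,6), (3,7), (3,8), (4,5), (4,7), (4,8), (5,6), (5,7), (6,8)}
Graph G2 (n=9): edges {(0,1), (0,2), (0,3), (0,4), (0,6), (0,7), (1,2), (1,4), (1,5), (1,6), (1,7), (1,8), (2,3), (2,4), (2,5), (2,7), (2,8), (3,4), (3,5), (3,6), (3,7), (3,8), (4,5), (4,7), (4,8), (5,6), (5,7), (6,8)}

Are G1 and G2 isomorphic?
No, not isomorphic

The graphs are NOT isomorphic.

Counting edges: G1 has 26 edge(s); G2 has 28 edge(s).
Edge count is an isomorphism invariant (a bijection on vertices induces a bijection on edges), so differing edge counts rule out isomorphism.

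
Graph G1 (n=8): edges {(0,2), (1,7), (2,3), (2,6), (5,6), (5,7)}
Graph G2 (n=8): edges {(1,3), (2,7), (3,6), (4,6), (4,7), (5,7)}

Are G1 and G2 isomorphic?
Yes, isomorphic

The graphs are isomorphic.
One valid mapping φ: V(G1) → V(G2): 0→2, 1→1, 2→7, 3→5, 4→0, 5→6, 6→4, 7→3

Verify φ preserves adjacency — for each edge of G1, its image is an edge of G2:
  (0,2) → (φ(0),φ(2)) = (2,7) ∈ E(G2) ✓
  (1,7) → (φ(1),φ(7)) = (1,3) ∈ E(G2) ✓
  (2,3) → (φ(2),φ(3)) = (5,7) ∈ E(G2) ✓
  (2,6) → (φ(2),φ(6)) = (4,7) ∈ E(G2) ✓
  (5,6) → (φ(5),φ(6)) = (4,6) ∈ E(G2) ✓
  (5,7) → (φ(5),φ(7)) = (3,6) ∈ E(G2) ✓
All 6 edges of G1 map to edges of G2, and |E(G1)| = |E(G2)| = 6, so φ is a bijection on edges as well as vertices. Hence G1 ≅ G2.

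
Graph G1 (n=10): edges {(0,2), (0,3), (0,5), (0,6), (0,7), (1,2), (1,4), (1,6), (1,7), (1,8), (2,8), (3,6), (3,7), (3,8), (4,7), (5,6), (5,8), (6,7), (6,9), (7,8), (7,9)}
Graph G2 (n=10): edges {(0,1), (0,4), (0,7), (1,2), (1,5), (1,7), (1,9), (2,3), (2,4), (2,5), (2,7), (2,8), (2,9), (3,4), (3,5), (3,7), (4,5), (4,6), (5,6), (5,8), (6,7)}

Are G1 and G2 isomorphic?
Yes, isomorphic

The graphs are isomorphic.
One valid mapping φ: V(G1) → V(G2): 0→4, 1→1, 2→0, 3→3, 4→9, 5→6, 6→5, 7→2, 8→7, 9→8

Verify φ preserves adjacency — for each edge of G1, its image is an edge of G2:
  (0,2) → (φ(0),φ(2)) = (0,4) ∈ E(G2) ✓
  (0,3) → (φ(0),φ(3)) = (3,4) ∈ E(G2) ✓
  (0,5) → (φ(0),φ(5)) = (4,6) ∈ E(G2) ✓
  (0,6) → (φ(0),φ(6)) = (4,5) ∈ E(G2) ✓
  (0,7) → (φ(0),φ(7)) = (2,4) ∈ E(G2) ✓
  (1,2) → (φ(1),φ(2)) = (0,1) ∈ E(G2) ✓
  (1,4) → (φ(1),φ(4)) = (1,9) ∈ E(G2) ✓
  (1,6) → (φ(1),φ(6)) = (1,5) ∈ E(G2) ✓
  (1,7) → (φ(1),φ(7)) = (1,2) ∈ E(G2) ✓
  (1,8) → (φ(1),φ(8)) = (1,7) ∈ E(G2) ✓
  (2,8) → (φ(2),φ(8)) = (0,7) ∈ E(G2) ✓
  (3,6) → (φ(3),φ(6)) = (3,5) ∈ E(G2) ✓
  (3,7) → (φ(3),φ(7)) = (2,3) ∈ E(G2) ✓
  (3,8) → (φ(3),φ(8)) = (3,7) ∈ E(G2) ✓
  (4,7) → (φ(4),φ(7)) = (2,9) ∈ E(G2) ✓
  (5,6) → (φ(5),φ(6)) = (5,6) ∈ E(G2) ✓
  (5,8) → (φ(5),φ(8)) = (6,7) ∈ E(G2) ✓
  (6,7) → (φ(6),φ(7)) = (2,5) ∈ E(G2) ✓
  (6,9) → (φ(6),φ(9)) = (5,8) ∈ E(G2) ✓
  (7,8) → (φ(7),φ(8)) = (2,7) ∈ E(G2) ✓
  (7,9) → (φ(7),φ(9)) = (2,8) ∈ E(G2) ✓
All 21 edges of G1 map to edges of G2, and |E(G1)| = |E(G2)| = 21, so φ is a bijection on edges as well as vertices. Hence G1 ≅ G2.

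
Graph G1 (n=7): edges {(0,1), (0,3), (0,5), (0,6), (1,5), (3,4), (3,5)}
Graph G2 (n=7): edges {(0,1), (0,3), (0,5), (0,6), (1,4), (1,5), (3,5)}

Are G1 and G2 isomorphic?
Yes, isomorphic

The graphs are isomorphic.
One valid mapping φ: V(G1) → V(G2): 0→0, 1→3, 2→2, 3→1, 4→4, 5→5, 6→6

Verify φ preserves adjacency — for each edge of G1, its image is an edge of G2:
  (0,1) → (φ(0),φ(1)) = (0,3) ∈ E(G2) ✓
  (0,3) → (φ(0),φ(3)) = (0,1) ∈ E(G2) ✓
  (0,5) → (φ(0),φ(5)) = (0,5) ∈ E(G2) ✓
  (0,6) → (φ(0),φ(6)) = (0,6) ∈ E(G2) ✓
  (1,5) → (φ(1),φ(5)) = (3,5) ∈ E(G2) ✓
  (3,4) → (φ(3),φ(4)) = (1,4) ∈ E(G2) ✓
  (3,5) → (φ(3),φ(5)) = (1,5) ∈ E(G2) ✓
All 7 edges of G1 map to edges of G2, and |E(G1)| = |E(G2)| = 7, so φ is a bijection on edges as well as vertices. Hence G1 ≅ G2.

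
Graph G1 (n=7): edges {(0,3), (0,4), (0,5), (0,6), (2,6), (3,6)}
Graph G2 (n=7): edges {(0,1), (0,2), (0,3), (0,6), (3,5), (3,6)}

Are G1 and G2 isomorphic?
Yes, isomorphic

The graphs are isomorphic.
One valid mapping φ: V(G1) → V(G2): 0→0, 1→4, 2→5, 3→6, 4→2, 5→1, 6→3

Verify φ preserves adjacency — for each edge of G1, its image is an edge of G2:
  (0,3) → (φ(0),φ(3)) = (0,6) ∈ E(G2) ✓
  (0,4) → (φ(0),φ(4)) = (0,2) ∈ E(G2) ✓
  (0,5) → (φ(0),φ(5)) = (0,1) ∈ E(G2) ✓
  (0,6) → (φ(0),φ(6)) = (0,3) ∈ E(G2) ✓
  (2,6) → (φ(2),φ(6)) = (3,5) ∈ E(G2) ✓
  (3,6) → (φ(3),φ(6)) = (3,6) ∈ E(G2) ✓
All 6 edges of G1 map to edges of G2, and |E(G1)| = |E(G2)| = 6, so φ is a bijection on edges as well as vertices. Hence G1 ≅ G2.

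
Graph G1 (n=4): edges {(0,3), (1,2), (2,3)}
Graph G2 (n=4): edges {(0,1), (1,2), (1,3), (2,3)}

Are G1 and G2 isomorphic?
No, not isomorphic

The graphs are NOT isomorphic.

Counting triangles (3-cliques): G1 has 0, G2 has 1.
Triangle count is an isomorphism invariant, so differing triangle counts rule out isomorphism.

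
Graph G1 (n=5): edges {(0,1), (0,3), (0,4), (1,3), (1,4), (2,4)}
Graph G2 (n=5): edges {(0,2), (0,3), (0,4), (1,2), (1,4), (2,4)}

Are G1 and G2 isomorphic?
Yes, isomorphic

The graphs are isomorphic.
One valid mapping φ: V(G1) → V(G2): 0→4, 1→2, 2→3, 3→1, 4→0

Verify φ preserves adjacency — for each edge of G1, its image is an edge of G2:
  (0,1) → (φ(0),φ(1)) = (2,4) ∈ E(G2) ✓
  (0,3) → (φ(0),φ(3)) = (1,4) ∈ E(G2) ✓
  (0,4) → (φ(0),φ(4)) = (0,4) ∈ E(G2) ✓
  (1,3) → (φ(1),φ(3)) = (1,2) ∈ E(G2) ✓
  (1,4) → (φ(1),φ(4)) = (0,2) ∈ E(G2) ✓
  (2,4) → (φ(2),φ(4)) = (0,3) ∈ E(G2) ✓
All 6 edges of G1 map to edges of G2, and |E(G1)| = |E(G2)| = 6, so φ is a bijection on edges as well as vertices. Hence G1 ≅ G2.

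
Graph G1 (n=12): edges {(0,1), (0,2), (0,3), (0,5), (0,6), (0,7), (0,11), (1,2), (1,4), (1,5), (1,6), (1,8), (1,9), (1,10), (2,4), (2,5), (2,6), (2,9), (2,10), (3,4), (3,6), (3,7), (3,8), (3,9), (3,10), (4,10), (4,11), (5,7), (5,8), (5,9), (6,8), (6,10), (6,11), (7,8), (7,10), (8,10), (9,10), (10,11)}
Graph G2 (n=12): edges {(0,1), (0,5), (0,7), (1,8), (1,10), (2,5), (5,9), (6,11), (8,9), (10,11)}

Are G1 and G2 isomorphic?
No, not isomorphic

The graphs are NOT isomorphic.

Connected components of G1: 1 component(s) with vertex sets [[0, 1, 2, 3, 4, 5, 6, 7, 8, 9, 10, 11]], sizes [12].
Connected components of G2: 3 component(s) with vertex sets [[3], [4], [0, 1, 2, 5, 6, 7, 8, 9, 10, 11]], sizes [1, 1, 10].
The number of connected components (and the multiset of component sizes) is an isomorphism invariant — an isomorphism maps each component of G1 bijectively onto a component of G2. Since G1 has 1 component(s) and G2 has 3, they cannot be isomorphic.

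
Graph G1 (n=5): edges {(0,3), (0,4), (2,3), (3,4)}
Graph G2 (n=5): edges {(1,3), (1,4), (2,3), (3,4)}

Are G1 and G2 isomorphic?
Yes, isomorphic

The graphs are isomorphic.
One valid mapping φ: V(G1) → V(G2): 0→4, 1→0, 2→2, 3→3, 4→1

Verify φ preserves adjacency — for each edge of G1, its image is an edge of G2:
  (0,3) → (φ(0),φ(3)) = (3,4) ∈ E(G2) ✓
  (0,4) → (φ(0),φ(4)) = (1,4) ∈ E(G2) ✓
  (2,3) → (φ(2),φ(3)) = (2,3) ∈ E(G2) ✓
  (3,4) → (φ(3),φ(4)) = (1,3) ∈ E(G2) ✓
All 4 edges of G1 map to edges of G2, and |E(G1)| = |E(G2)| = 4, so φ is a bijection on edges as well as vertices. Hence G1 ≅ G2.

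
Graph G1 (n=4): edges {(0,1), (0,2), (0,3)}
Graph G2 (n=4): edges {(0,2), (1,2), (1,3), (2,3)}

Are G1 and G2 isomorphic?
No, not isomorphic

The graphs are NOT isomorphic.

Counting triangles (3-cliques): G1 has 0, G2 has 1.
Triangle count is an isomorphism invariant, so differing triangle counts rule out isomorphism.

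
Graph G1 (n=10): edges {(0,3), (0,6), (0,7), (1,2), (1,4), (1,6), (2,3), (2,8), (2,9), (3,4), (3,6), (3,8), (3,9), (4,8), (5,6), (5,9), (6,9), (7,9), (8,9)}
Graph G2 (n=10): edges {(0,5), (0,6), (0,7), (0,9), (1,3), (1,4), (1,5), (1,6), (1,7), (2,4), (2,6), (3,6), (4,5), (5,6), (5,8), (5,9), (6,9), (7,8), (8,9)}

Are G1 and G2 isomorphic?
Yes, isomorphic

The graphs are isomorphic.
One valid mapping φ: V(G1) → V(G2): 0→4, 1→7, 2→0, 3→5, 4→8, 5→3, 6→1, 7→2, 8→9, 9→6

Verify φ preserves adjacency — for each edge of G1, its image is an edge of G2:
  (0,3) → (φ(0),φ(3)) = (4,5) ∈ E(G2) ✓
  (0,6) → (φ(0),φ(6)) = (1,4) ∈ E(G2) ✓
  (0,7) → (φ(0),φ(7)) = (2,4) ∈ E(G2) ✓
  (1,2) → (φ(1),φ(2)) = (0,7) ∈ E(G2) ✓
  (1,4) → (φ(1),φ(4)) = (7,8) ∈ E(G2) ✓
  (1,6) → (φ(1),φ(6)) = (1,7) ∈ E(G2) ✓
  (2,3) → (φ(2),φ(3)) = (0,5) ∈ E(G2) ✓
  (2,8) → (φ(2),φ(8)) = (0,9) ∈ E(G2) ✓
  (2,9) → (φ(2),φ(9)) = (0,6) ∈ E(G2) ✓
  (3,4) → (φ(3),φ(4)) = (5,8) ∈ E(G2) ✓
  (3,6) → (φ(3),φ(6)) = (1,5) ∈ E(G2) ✓
  (3,8) → (φ(3),φ(8)) = (5,9) ∈ E(G2) ✓
  (3,9) → (φ(3),φ(9)) = (5,6) ∈ E(G2) ✓
  (4,8) → (φ(4),φ(8)) = (8,9) ∈ E(G2) ✓
  (5,6) → (φ(5),φ(6)) = (1,3) ∈ E(G2) ✓
  (5,9) → (φ(5),φ(9)) = (3,6) ∈ E(G2) ✓
  (6,9) → (φ(6),φ(9)) = (1,6) ∈ E(G2) ✓
  (7,9) → (φ(7),φ(9)) = (2,6) ∈ E(G2) ✓
  (8,9) → (φ(8),φ(9)) = (6,9) ∈ E(G2) ✓
All 19 edges of G1 map to edges of G2, and |E(G1)| = |E(G2)| = 19, so φ is a bijection on edges as well as vertices. Hence G1 ≅ G2.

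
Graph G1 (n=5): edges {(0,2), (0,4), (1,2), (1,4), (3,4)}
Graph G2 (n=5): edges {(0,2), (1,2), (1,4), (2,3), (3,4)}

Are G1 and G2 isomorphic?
Yes, isomorphic

The graphs are isomorphic.
One valid mapping φ: V(G1) → V(G2): 0→1, 1→3, 2→4, 3→0, 4→2

Verify φ preserves adjacency — for each edge of G1, its image is an edge of G2:
  (0,2) → (φ(0),φ(2)) = (1,4) ∈ E(G2) ✓
  (0,4) → (φ(0),φ(4)) = (1,2) ∈ E(G2) ✓
  (1,2) → (φ(1),φ(2)) = (3,4) ∈ E(G2) ✓
  (1,4) → (φ(1),φ(4)) = (2,3) ∈ E(G2) ✓
  (3,4) → (φ(3),φ(4)) = (0,2) ∈ E(G2) ✓
All 5 edges of G1 map to edges of G2, and |E(G1)| = |E(G2)| = 5, so φ is a bijection on edges as well as vertices. Hence G1 ≅ G2.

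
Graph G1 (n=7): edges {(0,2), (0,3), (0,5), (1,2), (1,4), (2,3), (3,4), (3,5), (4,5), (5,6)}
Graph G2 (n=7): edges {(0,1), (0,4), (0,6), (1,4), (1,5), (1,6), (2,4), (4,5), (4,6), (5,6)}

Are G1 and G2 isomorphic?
No, not isomorphic

The graphs are NOT isomorphic.

Counting triangles (3-cliques): G1 has 3, G2 has 7.
Triangle count is an isomorphism invariant, so differing triangle counts rule out isomorphism.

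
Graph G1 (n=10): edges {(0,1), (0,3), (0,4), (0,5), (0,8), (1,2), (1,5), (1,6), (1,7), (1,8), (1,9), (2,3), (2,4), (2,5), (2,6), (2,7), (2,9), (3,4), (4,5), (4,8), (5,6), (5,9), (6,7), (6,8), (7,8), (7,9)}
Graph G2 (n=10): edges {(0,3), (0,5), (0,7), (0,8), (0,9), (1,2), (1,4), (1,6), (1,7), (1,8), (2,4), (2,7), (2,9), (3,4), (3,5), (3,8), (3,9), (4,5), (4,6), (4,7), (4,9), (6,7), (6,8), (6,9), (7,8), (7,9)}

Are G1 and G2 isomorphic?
Yes, isomorphic

The graphs are isomorphic.
One valid mapping φ: V(G1) → V(G2): 0→0, 1→7, 2→4, 3→5, 4→3, 5→9, 6→6, 7→1, 8→8, 9→2

Verify φ preserves adjacency — for each edge of G1, its image is an edge of G2:
  (0,1) → (φ(0),φ(1)) = (0,7) ∈ E(G2) ✓
  (0,3) → (φ(0),φ(3)) = (0,5) ∈ E(G2) ✓
  (0,4) → (φ(0),φ(4)) = (0,3) ∈ E(G2) ✓
  (0,5) → (φ(0),φ(5)) = (0,9) ∈ E(G2) ✓
  (0,8) → (φ(0),φ(8)) = (0,8) ∈ E(G2) ✓
  (1,2) → (φ(1),φ(2)) = (4,7) ∈ E(G2) ✓
  (1,5) → (φ(1),φ(5)) = (7,9) ∈ E(G2) ✓
  (1,6) → (φ(1),φ(6)) = (6,7) ∈ E(G2) ✓
  (1,7) → (φ(1),φ(7)) = (1,7) ∈ E(G2) ✓
  (1,8) → (φ(1),φ(8)) = (7,8) ∈ E(G2) ✓
  (1,9) → (φ(1),φ(9)) = (2,7) ∈ E(G2) ✓
  (2,3) → (φ(2),φ(3)) = (4,5) ∈ E(G2) ✓
  (2,4) → (φ(2),φ(4)) = (3,4) ∈ E(G2) ✓
  (2,5) → (φ(2),φ(5)) = (4,9) ∈ E(G2) ✓
  (2,6) → (φ(2),φ(6)) = (4,6) ∈ E(G2) ✓
  (2,7) → (φ(2),φ(7)) = (1,4) ∈ E(G2) ✓
  (2,9) → (φ(2),φ(9)) = (2,4) ∈ E(G2) ✓
  (3,4) → (φ(3),φ(4)) = (3,5) ∈ E(G2) ✓
  (4,5) → (φ(4),φ(5)) = (3,9) ∈ E(G2) ✓
  (4,8) → (φ(4),φ(8)) = (3,8) ∈ E(G2) ✓
  (5,6) → (φ(5),φ(6)) = (6,9) ∈ E(G2) ✓
  (5,9) → (φ(5),φ(9)) = (2,9) ∈ E(G2) ✓
  (6,7) → (φ(6),φ(7)) = (1,6) ∈ E(G2) ✓
  (6,8) → (φ(6),φ(8)) = (6,8) ∈ E(G2) ✓
  (7,8) → (φ(7),φ(8)) = (1,8) ∈ E(G2) ✓
  (7,9) → (φ(7),φ(9)) = (1,2) ∈ E(G2) ✓
All 26 edges of G1 map to edges of G2, and |E(G1)| = |E(G2)| = 26, so φ is a bijection on edges as well as vertices. Hence G1 ≅ G2.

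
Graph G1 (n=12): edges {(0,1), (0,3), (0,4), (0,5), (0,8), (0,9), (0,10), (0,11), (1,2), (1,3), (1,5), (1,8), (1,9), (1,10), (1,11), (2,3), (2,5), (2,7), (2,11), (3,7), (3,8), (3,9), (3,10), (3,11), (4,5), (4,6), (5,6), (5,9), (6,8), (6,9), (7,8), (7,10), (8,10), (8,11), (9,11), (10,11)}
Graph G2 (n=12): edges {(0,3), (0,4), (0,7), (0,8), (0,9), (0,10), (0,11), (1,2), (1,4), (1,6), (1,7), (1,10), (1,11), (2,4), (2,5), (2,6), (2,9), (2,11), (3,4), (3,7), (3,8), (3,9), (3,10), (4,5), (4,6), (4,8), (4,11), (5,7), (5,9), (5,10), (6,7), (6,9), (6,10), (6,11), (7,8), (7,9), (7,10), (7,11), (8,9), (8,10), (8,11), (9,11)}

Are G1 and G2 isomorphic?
No, not isomorphic

The graphs are NOT isomorphic.

Counting triangles (3-cliques): G1 has 40, G2 has 51.
Triangle count is an isomorphism invariant, so differing triangle counts rule out isomorphism.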